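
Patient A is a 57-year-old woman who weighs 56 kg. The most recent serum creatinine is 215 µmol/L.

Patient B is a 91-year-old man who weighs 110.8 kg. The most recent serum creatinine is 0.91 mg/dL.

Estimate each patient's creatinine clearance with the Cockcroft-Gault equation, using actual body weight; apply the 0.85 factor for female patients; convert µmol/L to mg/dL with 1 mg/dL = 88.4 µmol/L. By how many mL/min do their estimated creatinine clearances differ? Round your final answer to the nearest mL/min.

Patient A: SCr = 215 / 88.4 = 2.432 mg/dL
Patient A: CrCl = (140 − 57) × 56 / (72 × 2.432) × 0.85 = 4648.0 / 175.10 × 0.85 ≈ 22.6 mL/min
Patient B: CrCl = (140 − 91) × 110.8 / (72 × 0.91) = 5429.2 / 65.52 ≈ 82.9 mL/min
|22.6 − 82.9| = 60.3 mL/min

60 mL/min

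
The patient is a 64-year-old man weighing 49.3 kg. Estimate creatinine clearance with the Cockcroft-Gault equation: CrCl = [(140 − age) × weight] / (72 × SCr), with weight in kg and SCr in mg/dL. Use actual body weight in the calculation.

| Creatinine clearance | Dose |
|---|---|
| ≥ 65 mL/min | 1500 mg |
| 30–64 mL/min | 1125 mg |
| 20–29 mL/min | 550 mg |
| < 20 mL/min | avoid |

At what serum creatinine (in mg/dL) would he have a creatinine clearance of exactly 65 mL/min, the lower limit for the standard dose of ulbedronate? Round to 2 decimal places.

Standard dose requires CrCl ≥ 65 mL/min.
Set (140 − 64) × 49.3 / (72 × SCr) = 65
SCr = (140 − 64) × 49.3 / (72 × 65) = 0.801 mg/dL

0.80 mg/dL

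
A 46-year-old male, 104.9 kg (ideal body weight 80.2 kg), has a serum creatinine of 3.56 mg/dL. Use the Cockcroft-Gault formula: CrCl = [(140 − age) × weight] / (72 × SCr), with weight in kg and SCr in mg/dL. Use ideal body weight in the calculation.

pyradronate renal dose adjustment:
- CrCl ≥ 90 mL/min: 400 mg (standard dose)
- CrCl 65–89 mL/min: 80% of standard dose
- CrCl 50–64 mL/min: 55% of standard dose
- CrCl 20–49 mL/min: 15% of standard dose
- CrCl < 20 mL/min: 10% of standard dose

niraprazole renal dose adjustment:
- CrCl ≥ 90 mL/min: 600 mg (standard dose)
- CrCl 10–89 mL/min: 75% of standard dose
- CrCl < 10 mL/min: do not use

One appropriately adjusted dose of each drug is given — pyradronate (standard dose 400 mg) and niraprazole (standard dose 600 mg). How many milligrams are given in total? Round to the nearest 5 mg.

510 mg

CrCl = (140 − 46) × 80.2 / (72 × 3.56) = 7538.8 / 256.32 ≈ 29.4 mL/min
CrCl ≈ 29 mL/min.
pyradronate: 20–49 mL/min → 15% of 400 mg = 60 mg.
niraprazole: 10–89 mL/min → 75% of 600 mg = 450 mg.
Total = 60 + 450 = 510 mg.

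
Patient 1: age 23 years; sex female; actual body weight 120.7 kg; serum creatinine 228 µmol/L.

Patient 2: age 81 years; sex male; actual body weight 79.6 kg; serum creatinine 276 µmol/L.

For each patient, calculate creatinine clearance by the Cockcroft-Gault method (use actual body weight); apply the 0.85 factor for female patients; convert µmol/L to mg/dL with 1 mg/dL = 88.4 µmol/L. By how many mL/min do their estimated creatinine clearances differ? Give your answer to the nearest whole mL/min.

44 mL/min

Patient 1: SCr = 228 / 88.4 = 2.579 mg/dL
Patient 1: CrCl = (140 − 23) × 120.7 / (72 × 2.579) × 0.85 = 14121.9 / 185.69 × 0.85 ≈ 64.6 mL/min
Patient 2: SCr = 276 / 88.4 = 3.122 mg/dL
Patient 2: CrCl = (140 − 81) × 79.6 / (72 × 3.122) = 4696.4 / 224.78 ≈ 20.9 mL/min
|64.6 − 20.9| = 43.7 mL/min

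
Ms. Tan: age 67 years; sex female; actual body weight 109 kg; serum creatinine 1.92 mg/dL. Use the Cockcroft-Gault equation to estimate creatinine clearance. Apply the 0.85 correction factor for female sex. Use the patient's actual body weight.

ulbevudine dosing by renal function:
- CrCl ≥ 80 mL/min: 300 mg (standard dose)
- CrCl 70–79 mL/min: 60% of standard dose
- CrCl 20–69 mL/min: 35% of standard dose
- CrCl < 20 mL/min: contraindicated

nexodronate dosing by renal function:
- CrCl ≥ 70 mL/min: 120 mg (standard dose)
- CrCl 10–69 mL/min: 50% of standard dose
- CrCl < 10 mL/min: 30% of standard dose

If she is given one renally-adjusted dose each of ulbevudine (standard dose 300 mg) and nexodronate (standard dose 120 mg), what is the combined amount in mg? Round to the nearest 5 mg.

165 mg

CrCl = (140 − 67) × 109 / (72 × 1.92) × 0.85 = 7957.0 / 138.24 × 0.85 ≈ 48.9 mL/min
CrCl ≈ 49 mL/min.
ulbevudine: 20–69 mL/min → 35% of 300 mg = 105 mg.
nexodronate: 10–69 mL/min → 50% of 120 mg = 60 mg.
Total = 105 + 60 = 165 mg.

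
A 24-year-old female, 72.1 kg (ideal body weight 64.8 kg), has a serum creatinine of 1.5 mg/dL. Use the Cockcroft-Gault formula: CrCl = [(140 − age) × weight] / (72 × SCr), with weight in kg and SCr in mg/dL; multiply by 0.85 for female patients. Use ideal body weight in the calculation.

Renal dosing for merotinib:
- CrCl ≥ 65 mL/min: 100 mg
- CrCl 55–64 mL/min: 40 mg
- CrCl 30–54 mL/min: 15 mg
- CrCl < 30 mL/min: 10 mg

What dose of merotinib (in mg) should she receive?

40 mg

CrCl = (140 − 24) × 64.8 / (72 × 1.5) × 0.85 = 7516.8 / 108.00 × 0.85 ≈ 59.2 mL/min
CrCl ≈ 59 mL/min → bracket 55–64 mL/min.
Dose for this bracket: 40 mg.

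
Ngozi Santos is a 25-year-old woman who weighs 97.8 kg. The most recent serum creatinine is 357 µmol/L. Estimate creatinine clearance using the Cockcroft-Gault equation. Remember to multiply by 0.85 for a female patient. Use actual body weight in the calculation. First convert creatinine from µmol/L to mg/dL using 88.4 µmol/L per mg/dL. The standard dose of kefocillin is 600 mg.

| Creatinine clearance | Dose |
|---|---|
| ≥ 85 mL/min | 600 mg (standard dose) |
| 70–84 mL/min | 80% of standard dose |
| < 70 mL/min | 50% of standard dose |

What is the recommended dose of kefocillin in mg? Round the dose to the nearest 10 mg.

300 mg

SCr = 357 / 88.4 = 4.038 mg/dL
CrCl = (140 − 25) × 97.8 / (72 × 4.038) × 0.85 = 11247.0 / 290.74 × 0.85 ≈ 32.9 mL/min
CrCl ≈ 33 mL/min → bracket < 70 mL/min.
50% of 600 mg = 300 mg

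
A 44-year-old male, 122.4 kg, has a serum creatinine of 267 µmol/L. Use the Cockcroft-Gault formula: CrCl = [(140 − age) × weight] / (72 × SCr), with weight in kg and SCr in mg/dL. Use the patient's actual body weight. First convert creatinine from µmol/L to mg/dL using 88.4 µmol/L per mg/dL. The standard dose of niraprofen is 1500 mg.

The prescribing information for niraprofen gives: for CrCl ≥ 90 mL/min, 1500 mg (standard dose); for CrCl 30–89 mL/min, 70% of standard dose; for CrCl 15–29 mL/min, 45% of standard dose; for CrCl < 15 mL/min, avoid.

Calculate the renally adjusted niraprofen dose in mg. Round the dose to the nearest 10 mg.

1050 mg

SCr = 267 / 88.4 = 3.02 mg/dL
CrCl = (140 − 44) × 122.4 / (72 × 3.02) = 11750.4 / 217.44 ≈ 54.0 mL/min
CrCl ≈ 54 mL/min → bracket 30–89 mL/min.
70% of 1500 mg = 1050 mg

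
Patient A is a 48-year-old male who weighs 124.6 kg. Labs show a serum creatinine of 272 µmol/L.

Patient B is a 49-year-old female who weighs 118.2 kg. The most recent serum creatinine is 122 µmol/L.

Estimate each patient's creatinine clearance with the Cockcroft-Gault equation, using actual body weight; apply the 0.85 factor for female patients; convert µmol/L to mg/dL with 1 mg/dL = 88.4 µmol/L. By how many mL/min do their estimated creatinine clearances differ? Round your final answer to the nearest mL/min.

40 mL/min

Patient A: SCr = 272 / 88.4 = 3.077 mg/dL
Patient A: CrCl = (140 − 48) × 124.6 / (72 × 3.077) = 11463.2 / 221.54 ≈ 51.7 mL/min
Patient B: SCr = 122 / 88.4 = 1.38 mg/dL
Patient B: CrCl = (140 − 49) × 118.2 / (72 × 1.38) × 0.85 = 10756.2 / 99.36 × 0.85 ≈ 92.0 mL/min
|51.7 − 92.0| = 40.3 mL/min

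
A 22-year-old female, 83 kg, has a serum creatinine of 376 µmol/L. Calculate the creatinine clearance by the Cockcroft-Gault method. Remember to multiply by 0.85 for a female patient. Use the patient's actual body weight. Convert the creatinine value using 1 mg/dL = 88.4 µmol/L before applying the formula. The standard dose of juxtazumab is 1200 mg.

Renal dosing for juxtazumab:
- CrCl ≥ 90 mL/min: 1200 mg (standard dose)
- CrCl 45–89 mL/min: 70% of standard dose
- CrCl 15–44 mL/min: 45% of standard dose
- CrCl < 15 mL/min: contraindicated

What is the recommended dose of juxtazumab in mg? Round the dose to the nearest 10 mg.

SCr = 376 / 88.4 = 4.253 mg/dL
CrCl = (140 − 22) × 83 / (72 × 4.253) × 0.85 = 9794.0 / 306.22 × 0.85 ≈ 27.2 mL/min
CrCl ≈ 27 mL/min → bracket 15–44 mL/min.
45% of 1200 mg = 540 mg

540 mg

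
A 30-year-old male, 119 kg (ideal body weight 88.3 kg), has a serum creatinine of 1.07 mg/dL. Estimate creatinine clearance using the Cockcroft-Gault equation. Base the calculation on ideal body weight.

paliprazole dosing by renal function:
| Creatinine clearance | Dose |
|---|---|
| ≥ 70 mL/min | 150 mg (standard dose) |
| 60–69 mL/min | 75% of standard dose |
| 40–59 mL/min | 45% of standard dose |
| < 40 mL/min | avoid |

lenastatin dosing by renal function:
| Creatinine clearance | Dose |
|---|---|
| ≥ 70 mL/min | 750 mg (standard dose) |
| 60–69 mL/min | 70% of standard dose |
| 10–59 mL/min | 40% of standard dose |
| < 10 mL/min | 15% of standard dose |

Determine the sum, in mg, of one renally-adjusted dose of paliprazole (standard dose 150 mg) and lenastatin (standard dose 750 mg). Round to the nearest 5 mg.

CrCl = (140 − 30) × 88.3 / (72 × 1.07) = 9713.0 / 77.04 ≈ 126.1 mL/min
CrCl ≈ 126 mL/min.
paliprazole: ≥ 70 mL/min → 100% of 150 mg = 150 mg.
lenastatin: ≥ 70 mL/min → 100% of 750 mg = 750 mg.
Total = 150 + 750 = 900 mg.

900 mg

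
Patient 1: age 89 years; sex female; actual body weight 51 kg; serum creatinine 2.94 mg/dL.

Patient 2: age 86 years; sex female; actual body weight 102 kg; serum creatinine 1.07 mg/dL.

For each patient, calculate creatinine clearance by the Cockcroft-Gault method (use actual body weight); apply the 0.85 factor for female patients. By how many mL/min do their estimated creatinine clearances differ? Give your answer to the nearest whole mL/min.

Patient 1: CrCl = (140 − 89) × 51 / (72 × 2.94) × 0.85 = 2601.0 / 211.68 × 0.85 ≈ 10.4 mL/min
Patient 2: CrCl = (140 − 86) × 102 / (72 × 1.07) × 0.85 = 5508.0 / 77.04 × 0.85 ≈ 60.8 mL/min
|10.4 − 60.8| = 50.4 mL/min

50 mL/min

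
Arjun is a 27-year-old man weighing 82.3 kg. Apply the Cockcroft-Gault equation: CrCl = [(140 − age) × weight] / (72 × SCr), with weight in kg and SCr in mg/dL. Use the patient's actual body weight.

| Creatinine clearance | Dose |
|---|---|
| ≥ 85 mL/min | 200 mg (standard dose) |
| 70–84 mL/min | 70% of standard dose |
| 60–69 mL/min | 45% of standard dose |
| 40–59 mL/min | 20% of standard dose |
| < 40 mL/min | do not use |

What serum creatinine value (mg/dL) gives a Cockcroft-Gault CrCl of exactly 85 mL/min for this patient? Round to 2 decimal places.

Standard dose requires CrCl ≥ 85 mL/min.
Set (140 − 27) × 82.3 / (72 × SCr) = 85
SCr = (140 − 27) × 82.3 / (72 × 85) = 1.520 mg/dL

1.52 mg/dL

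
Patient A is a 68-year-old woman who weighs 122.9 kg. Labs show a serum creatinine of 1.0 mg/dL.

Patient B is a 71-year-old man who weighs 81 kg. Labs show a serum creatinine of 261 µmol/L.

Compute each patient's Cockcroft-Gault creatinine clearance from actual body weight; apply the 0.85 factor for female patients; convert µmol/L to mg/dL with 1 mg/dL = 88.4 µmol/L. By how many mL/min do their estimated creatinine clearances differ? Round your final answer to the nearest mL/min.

78 mL/min

Patient A: CrCl = (140 − 68) × 122.9 / (72 × 1) × 0.85 = 8848.8 / 72.00 × 0.85 ≈ 104.5 mL/min
Patient B: SCr = 261 / 88.4 = 2.952 mg/dL
Patient B: CrCl = (140 − 71) × 81 / (72 × 2.952) = 5589.0 / 212.54 ≈ 26.3 mL/min
|104.5 − 26.3| = 78.2 mL/min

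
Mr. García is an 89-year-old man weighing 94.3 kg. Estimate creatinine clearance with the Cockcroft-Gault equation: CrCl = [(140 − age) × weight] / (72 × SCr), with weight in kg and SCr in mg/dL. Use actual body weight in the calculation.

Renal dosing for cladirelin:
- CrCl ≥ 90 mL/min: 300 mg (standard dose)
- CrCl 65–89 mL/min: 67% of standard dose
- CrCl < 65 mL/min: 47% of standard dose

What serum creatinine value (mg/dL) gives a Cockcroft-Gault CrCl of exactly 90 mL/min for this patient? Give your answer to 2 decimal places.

0.74 mg/dL

Standard dose requires CrCl ≥ 90 mL/min.
Set (140 − 89) × 94.3 / (72 × SCr) = 90
SCr = (140 − 89) × 94.3 / (72 × 90) = 0.742 mg/dL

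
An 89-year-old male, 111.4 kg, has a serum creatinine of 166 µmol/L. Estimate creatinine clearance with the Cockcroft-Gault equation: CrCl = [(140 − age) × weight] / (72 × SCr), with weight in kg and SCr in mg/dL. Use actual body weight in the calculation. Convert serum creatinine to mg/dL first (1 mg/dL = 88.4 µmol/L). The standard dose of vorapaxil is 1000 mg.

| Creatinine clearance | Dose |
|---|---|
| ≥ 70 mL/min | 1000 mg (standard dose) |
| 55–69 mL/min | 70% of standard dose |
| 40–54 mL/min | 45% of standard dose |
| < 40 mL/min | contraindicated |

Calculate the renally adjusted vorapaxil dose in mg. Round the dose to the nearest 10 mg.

450 mg

SCr = 166 / 88.4 = 1.878 mg/dL
CrCl = (140 − 89) × 111.4 / (72 × 1.878) = 5681.4 / 135.22 ≈ 42.0 mL/min
CrCl ≈ 42 mL/min → bracket 40–54 mL/min.
45% of 1000 mg = 450 mg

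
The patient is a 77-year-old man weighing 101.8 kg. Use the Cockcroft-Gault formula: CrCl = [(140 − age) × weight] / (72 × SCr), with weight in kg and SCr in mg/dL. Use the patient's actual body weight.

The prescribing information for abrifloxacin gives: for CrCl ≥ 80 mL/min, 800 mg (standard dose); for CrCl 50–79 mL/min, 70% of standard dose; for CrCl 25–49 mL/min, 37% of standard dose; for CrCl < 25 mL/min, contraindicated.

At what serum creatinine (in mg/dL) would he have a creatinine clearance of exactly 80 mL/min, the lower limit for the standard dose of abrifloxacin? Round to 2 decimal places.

Standard dose requires CrCl ≥ 80 mL/min.
Set (140 − 77) × 101.8 / (72 × SCr) = 80
SCr = (140 − 77) × 101.8 / (72 × 80) = 1.113 mg/dL

1.11 mg/dL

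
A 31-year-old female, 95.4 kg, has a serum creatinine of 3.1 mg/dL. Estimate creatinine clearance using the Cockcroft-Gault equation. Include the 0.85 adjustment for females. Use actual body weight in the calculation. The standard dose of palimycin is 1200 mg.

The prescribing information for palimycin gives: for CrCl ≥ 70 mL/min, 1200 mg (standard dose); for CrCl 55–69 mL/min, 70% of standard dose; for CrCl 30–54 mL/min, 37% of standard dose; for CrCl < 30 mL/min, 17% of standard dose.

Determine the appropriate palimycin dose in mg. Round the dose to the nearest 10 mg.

440 mg

CrCl = (140 − 31) × 95.4 / (72 × 3.1) × 0.85 = 10398.6 / 223.20 × 0.85 ≈ 39.6 mL/min
CrCl ≈ 40 mL/min → bracket 30–54 mL/min.
37% of 1200 mg = 444 mg → 440 mg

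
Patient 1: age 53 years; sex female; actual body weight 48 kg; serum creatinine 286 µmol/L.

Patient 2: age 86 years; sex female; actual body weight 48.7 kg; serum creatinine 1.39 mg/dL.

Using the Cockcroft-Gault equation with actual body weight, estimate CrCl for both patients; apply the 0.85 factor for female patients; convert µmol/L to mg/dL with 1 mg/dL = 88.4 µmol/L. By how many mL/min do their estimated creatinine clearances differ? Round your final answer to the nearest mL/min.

7 mL/min

Patient 1: SCr = 286 / 88.4 = 3.235 mg/dL
Patient 1: CrCl = (140 − 53) × 48 / (72 × 3.235) × 0.85 = 4176.0 / 232.92 × 0.85 ≈ 15.2 mL/min
Patient 2: CrCl = (140 − 86) × 48.7 / (72 × 1.39) × 0.85 = 2629.8 / 100.08 × 0.85 ≈ 22.3 mL/min
|15.2 − 22.3| = 7.1 mL/min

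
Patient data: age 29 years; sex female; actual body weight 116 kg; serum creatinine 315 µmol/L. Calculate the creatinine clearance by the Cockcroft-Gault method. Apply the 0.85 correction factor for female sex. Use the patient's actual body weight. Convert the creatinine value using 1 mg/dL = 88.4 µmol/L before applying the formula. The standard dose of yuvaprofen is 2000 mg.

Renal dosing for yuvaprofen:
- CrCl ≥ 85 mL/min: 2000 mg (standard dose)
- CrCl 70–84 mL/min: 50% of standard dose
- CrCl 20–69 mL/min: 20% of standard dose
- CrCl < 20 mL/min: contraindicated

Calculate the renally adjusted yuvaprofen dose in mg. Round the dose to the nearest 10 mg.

SCr = 315 / 88.4 = 3.563 mg/dL
CrCl = (140 − 29) × 116 / (72 × 3.563) × 0.85 = 12876.0 / 256.54 × 0.85 ≈ 42.7 mL/min
CrCl ≈ 43 mL/min → bracket 20–69 mL/min.
20% of 2000 mg = 400 mg

400 mg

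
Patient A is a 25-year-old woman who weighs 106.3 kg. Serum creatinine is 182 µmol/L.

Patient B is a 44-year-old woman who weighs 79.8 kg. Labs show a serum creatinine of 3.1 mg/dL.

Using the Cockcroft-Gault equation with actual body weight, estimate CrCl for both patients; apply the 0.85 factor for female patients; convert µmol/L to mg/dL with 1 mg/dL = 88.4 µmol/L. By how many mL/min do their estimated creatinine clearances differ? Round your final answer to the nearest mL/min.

41 mL/min

Patient A: SCr = 182 / 88.4 = 2.059 mg/dL
Patient A: CrCl = (140 − 25) × 106.3 / (72 × 2.059) × 0.85 = 12224.5 / 148.25 × 0.85 ≈ 70.1 mL/min
Patient B: CrCl = (140 − 44) × 79.8 / (72 × 3.1) × 0.85 = 7660.8 / 223.20 × 0.85 ≈ 29.2 mL/min
|70.1 − 29.2| = 40.9 mL/min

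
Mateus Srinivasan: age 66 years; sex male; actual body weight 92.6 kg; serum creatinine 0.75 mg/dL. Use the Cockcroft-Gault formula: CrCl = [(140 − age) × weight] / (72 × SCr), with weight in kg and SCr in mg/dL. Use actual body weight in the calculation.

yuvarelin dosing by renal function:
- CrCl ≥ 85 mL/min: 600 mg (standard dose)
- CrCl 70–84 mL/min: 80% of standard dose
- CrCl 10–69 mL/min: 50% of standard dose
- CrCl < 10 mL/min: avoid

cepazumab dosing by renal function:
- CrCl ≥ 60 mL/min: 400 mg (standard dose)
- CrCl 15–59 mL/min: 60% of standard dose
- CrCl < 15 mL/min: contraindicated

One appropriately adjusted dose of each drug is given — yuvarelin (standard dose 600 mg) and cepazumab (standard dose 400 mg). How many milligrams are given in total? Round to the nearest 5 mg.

1000 mg

CrCl = (140 − 66) × 92.6 / (72 × 0.75) = 6852.4 / 54.00 ≈ 126.9 mL/min
CrCl ≈ 127 mL/min.
yuvarelin: ≥ 85 mL/min → 100% of 600 mg = 600 mg.
cepazumab: ≥ 60 mL/min → 100% of 400 mg = 400 mg.
Total = 600 + 400 = 1000 mg.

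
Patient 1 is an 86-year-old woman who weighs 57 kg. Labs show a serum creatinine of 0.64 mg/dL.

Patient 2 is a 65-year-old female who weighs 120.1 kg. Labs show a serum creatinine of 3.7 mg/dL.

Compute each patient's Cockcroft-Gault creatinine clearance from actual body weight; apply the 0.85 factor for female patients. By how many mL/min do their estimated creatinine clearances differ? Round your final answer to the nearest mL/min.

28 mL/min

Patient 1: CrCl = (140 − 86) × 57 / (72 × 0.64) × 0.85 = 3078.0 / 46.08 × 0.85 ≈ 56.8 mL/min
Patient 2: CrCl = (140 − 65) × 120.1 / (72 × 3.7) × 0.85 = 9007.5 / 266.40 × 0.85 ≈ 28.7 mL/min
|56.8 − 28.7| = 28.1 mL/min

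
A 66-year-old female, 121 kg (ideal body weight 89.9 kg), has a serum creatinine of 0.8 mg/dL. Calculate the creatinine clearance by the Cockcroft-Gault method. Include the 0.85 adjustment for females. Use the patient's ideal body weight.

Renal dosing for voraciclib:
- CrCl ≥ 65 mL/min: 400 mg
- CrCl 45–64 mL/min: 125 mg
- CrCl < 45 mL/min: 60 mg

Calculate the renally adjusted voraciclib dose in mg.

400 mg

CrCl = (140 − 66) × 89.9 / (72 × 0.8) × 0.85 = 6652.6 / 57.60 × 0.85 ≈ 98.2 mL/min
CrCl ≈ 98 mL/min → bracket ≥ 65 mL/min.
Dose for this bracket: 400 mg.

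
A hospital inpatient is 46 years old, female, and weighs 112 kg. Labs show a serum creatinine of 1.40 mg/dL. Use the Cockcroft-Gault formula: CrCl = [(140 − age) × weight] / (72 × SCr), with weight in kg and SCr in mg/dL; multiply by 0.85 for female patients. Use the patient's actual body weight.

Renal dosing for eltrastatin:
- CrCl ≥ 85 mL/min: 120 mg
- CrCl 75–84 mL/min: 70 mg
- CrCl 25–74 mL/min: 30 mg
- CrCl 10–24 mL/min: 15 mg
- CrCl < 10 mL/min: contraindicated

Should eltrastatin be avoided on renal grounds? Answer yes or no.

no

CrCl = (140 − 46) × 112 / (72 × 1.4) × 0.85 = 10528.0 / 100.80 × 0.85 ≈ 88.8 mL/min
CrCl ≈ 89 mL/min, which is ≥ 10 mL/min.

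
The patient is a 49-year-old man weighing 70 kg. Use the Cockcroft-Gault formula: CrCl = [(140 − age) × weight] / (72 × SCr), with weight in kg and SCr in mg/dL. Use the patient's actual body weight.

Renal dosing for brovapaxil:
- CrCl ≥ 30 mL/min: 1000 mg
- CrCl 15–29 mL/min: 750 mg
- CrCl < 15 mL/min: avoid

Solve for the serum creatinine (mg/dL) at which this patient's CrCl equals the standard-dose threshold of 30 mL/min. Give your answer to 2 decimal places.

2.95 mg/dL

Standard dose requires CrCl ≥ 30 mL/min.
Set (140 − 49) × 70 / (72 × SCr) = 30
SCr = (140 − 49) × 70 / (72 × 30) = 2.949 mg/dL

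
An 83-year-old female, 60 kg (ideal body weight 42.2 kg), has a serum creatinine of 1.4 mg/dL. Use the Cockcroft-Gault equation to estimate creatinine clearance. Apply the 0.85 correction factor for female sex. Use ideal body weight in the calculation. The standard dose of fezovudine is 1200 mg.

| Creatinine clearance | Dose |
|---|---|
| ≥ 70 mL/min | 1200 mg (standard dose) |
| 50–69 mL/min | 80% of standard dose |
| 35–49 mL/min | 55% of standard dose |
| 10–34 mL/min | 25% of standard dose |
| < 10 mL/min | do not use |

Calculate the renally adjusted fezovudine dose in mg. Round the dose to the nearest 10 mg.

300 mg

CrCl = (140 − 83) × 42.2 / (72 × 1.4) × 0.85 = 2405.4 / 100.80 × 0.85 ≈ 20.3 mL/min
CrCl ≈ 20 mL/min → bracket 10–34 mL/min.
25% of 1200 mg = 300 mg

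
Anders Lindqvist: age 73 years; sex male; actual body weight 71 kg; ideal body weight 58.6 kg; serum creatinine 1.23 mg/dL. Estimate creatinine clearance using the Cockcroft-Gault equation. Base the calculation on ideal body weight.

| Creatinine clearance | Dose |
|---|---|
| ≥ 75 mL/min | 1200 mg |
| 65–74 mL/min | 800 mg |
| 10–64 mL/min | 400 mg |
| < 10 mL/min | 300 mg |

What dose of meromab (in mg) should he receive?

400 mg

CrCl = (140 − 73) × 58.6 / (72 × 1.23) = 3926.2 / 88.56 ≈ 44.3 mL/min
CrCl ≈ 44 mL/min → bracket 10–64 mL/min.
Dose for this bracket: 400 mg.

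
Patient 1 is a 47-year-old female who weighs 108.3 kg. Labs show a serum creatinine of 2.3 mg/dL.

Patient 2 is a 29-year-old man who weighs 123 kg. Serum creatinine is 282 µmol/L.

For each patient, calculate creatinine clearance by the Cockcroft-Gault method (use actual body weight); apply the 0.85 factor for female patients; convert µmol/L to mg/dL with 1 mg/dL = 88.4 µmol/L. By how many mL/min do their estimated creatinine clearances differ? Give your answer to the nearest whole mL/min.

Patient 1: CrCl = (140 − 47) × 108.3 / (72 × 2.3) × 0.85 = 10071.9 / 165.60 × 0.85 ≈ 51.7 mL/min
Patient 2: SCr = 282 / 88.4 = 3.19 mg/dL
Patient 2: CrCl = (140 − 29) × 123 / (72 × 3.19) = 13653.0 / 229.68 ≈ 59.4 mL/min
|51.7 − 59.4| = 7.7 mL/min

8 mL/min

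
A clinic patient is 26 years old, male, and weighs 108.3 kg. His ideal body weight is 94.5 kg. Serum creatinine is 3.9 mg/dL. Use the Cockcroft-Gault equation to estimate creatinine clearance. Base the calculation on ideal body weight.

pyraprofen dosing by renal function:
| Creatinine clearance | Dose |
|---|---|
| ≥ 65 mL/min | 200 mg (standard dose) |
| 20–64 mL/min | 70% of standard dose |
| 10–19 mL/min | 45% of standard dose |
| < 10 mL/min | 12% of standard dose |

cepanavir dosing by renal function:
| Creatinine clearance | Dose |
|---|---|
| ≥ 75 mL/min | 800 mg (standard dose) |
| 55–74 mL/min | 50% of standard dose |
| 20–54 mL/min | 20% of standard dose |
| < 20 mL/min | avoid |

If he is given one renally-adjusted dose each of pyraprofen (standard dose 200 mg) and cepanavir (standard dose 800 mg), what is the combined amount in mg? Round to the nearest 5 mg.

300 mg

CrCl = (140 − 26) × 94.5 / (72 × 3.9) = 10773.0 / 280.80 ≈ 38.4 mL/min
CrCl ≈ 38 mL/min.
pyraprofen: 20–64 mL/min → 70% of 200 mg = 140 mg.
cepanavir: 20–54 mL/min → 20% of 800 mg = 160 mg.
Total = 140 + 160 = 300 mg.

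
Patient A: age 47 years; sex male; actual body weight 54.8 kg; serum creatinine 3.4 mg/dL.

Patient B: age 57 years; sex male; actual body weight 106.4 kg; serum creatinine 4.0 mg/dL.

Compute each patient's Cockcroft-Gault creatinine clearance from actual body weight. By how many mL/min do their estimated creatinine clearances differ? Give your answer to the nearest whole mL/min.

Patient A: CrCl = (140 − 47) × 54.8 / (72 × 3.4) = 5096.4 / 244.80 ≈ 20.8 mL/min
Patient B: CrCl = (140 − 57) × 106.4 / (72 × 4) = 8831.2 / 288.00 ≈ 30.7 mL/min
|20.8 − 30.7| = 9.9 mL/min

10 mL/min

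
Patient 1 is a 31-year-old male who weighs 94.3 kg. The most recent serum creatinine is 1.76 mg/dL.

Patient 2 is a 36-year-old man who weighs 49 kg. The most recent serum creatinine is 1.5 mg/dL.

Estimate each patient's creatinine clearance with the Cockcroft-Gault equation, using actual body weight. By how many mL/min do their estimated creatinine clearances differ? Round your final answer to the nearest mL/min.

Patient 1: CrCl = (140 − 31) × 94.3 / (72 × 1.76) = 10278.7 / 126.72 ≈ 81.1 mL/min
Patient 2: CrCl = (140 − 36) × 49 / (72 × 1.5) = 5096.0 / 108.00 ≈ 47.2 mL/min
|81.1 − 47.2| = 33.9 mL/min

34 mL/min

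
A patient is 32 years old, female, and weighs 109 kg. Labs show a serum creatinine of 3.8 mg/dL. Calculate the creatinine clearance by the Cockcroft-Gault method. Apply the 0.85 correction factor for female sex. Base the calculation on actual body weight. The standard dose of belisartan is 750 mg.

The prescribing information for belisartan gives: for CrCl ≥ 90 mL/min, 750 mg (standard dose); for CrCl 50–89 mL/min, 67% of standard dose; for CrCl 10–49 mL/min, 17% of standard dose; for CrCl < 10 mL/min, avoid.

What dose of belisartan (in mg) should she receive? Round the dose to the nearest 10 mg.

130 mg

CrCl = (140 − 32) × 109 / (72 × 3.8) × 0.85 = 11772.0 / 273.60 × 0.85 ≈ 36.6 mL/min
CrCl ≈ 37 mL/min → bracket 10–49 mL/min.
17% of 750 mg = 127.5 mg → 130 mg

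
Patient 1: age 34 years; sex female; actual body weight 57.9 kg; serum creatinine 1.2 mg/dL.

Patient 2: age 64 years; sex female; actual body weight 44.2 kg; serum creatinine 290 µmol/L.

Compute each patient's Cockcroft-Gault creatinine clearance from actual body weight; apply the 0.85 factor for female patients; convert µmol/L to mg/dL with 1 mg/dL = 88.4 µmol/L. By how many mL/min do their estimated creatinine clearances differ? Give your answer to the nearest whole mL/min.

48 mL/min

Patient 1: CrCl = (140 − 34) × 57.9 / (72 × 1.2) × 0.85 = 6137.4 / 86.40 × 0.85 ≈ 60.4 mL/min
Patient 2: SCr = 290 / 88.4 = 3.281 mg/dL
Patient 2: CrCl = (140 − 64) × 44.2 / (72 × 3.281) × 0.85 = 3359.2 / 236.23 × 0.85 ≈ 12.1 mL/min
|60.4 − 12.1| = 48.3 mL/min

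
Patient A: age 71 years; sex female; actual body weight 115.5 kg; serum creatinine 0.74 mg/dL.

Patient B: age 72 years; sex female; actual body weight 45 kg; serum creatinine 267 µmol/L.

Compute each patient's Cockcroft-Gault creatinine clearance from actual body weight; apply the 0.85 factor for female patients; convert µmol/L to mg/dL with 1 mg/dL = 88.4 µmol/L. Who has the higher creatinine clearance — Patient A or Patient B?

Patient A: CrCl = (140 − 71) × 115.5 / (72 × 0.74) × 0.85 = 7969.5 / 53.28 × 0.85 ≈ 127.1 mL/min
Patient B: SCr = 267 / 88.4 = 3.02 mg/dL
Patient B: CrCl = (140 − 72) × 45 / (72 × 3.02) × 0.85 = 3060.0 / 217.44 × 0.85 ≈ 12.0 mL/min
127.1 vs 12.0 mL/min → Patient A is higher.

Patient A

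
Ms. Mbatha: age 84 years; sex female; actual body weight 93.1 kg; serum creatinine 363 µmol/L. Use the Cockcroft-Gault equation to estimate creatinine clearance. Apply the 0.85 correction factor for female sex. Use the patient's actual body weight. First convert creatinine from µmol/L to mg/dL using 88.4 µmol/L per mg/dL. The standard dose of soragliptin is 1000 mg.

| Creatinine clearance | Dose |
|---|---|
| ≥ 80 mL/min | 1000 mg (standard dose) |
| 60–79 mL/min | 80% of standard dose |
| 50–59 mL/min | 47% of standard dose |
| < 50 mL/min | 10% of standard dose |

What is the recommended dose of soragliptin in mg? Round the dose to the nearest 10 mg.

100 mg

SCr = 363 / 88.4 = 4.106 mg/dL
CrCl = (140 − 84) × 93.1 / (72 × 4.106) × 0.85 = 5213.6 / 295.63 × 0.85 ≈ 15.0 mL/min
CrCl ≈ 15 mL/min → bracket < 50 mL/min.
10% of 1000 mg = 100 mg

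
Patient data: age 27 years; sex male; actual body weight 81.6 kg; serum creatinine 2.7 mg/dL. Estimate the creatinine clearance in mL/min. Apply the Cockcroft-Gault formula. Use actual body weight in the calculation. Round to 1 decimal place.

47.4 mL/min

CrCl = (140 − 27) × 81.6 / (72 × 2.7) = 9220.8 / 194.40 ≈ 47.4 mL/min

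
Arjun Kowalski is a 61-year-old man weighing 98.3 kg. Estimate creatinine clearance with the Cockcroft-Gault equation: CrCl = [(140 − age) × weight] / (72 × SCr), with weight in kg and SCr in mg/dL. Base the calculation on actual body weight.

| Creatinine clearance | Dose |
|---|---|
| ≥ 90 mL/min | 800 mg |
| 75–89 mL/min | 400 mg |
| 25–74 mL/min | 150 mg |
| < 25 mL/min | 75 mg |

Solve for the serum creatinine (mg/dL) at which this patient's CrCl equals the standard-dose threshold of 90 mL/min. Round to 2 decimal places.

1.20 mg/dL

Standard dose requires CrCl ≥ 90 mL/min.
Set (140 − 61) × 98.3 / (72 × SCr) = 90
SCr = (140 − 61) × 98.3 / (72 × 90) = 1.198 mg/dL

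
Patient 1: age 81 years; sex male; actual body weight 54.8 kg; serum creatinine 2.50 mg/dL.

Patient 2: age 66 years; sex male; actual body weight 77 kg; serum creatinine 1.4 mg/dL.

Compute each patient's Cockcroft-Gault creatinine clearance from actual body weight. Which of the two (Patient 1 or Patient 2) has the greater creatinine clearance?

Patient 1: CrCl = (140 − 81) × 54.8 / (72 × 2.5) = 3233.2 / 180.00 ≈ 18.0 mL/min
Patient 2: CrCl = (140 − 66) × 77 / (72 × 1.4) = 5698.0 / 100.80 ≈ 56.5 mL/min
18.0 vs 56.5 mL/min → Patient 2 is higher.

Patient 2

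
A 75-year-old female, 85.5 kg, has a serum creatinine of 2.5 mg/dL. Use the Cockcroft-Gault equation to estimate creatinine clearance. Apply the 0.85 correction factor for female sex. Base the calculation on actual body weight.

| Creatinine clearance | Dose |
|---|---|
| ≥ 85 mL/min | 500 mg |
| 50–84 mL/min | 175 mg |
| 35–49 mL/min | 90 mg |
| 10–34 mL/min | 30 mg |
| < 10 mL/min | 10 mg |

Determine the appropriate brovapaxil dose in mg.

CrCl = (140 − 75) × 85.5 / (72 × 2.5) × 0.85 = 5557.5 / 180.00 × 0.85 ≈ 26.2 mL/min
CrCl ≈ 26 mL/min → bracket 10–34 mL/min.
Dose for this bracket: 30 mg.

30 mg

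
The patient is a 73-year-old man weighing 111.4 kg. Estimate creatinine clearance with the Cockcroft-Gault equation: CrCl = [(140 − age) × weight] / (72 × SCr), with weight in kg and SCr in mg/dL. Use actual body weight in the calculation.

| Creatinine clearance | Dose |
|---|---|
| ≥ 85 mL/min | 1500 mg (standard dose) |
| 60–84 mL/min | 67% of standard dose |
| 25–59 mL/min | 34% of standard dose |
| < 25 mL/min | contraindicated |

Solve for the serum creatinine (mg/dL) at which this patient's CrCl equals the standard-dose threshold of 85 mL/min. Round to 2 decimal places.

Standard dose requires CrCl ≥ 85 mL/min.
Set (140 − 73) × 111.4 / (72 × SCr) = 85
SCr = (140 − 73) × 111.4 / (72 × 85) = 1.220 mg/dL

1.22 mg/dL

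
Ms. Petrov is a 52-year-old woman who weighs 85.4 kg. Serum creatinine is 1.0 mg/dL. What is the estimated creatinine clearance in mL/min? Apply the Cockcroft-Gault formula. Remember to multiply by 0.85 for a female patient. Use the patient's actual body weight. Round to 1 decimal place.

88.7 mL/min

CrCl = (140 − 52) × 85.4 / (72 × 1) × 0.85 = 7515.2 / 72.00 × 0.85 ≈ 88.7 mL/min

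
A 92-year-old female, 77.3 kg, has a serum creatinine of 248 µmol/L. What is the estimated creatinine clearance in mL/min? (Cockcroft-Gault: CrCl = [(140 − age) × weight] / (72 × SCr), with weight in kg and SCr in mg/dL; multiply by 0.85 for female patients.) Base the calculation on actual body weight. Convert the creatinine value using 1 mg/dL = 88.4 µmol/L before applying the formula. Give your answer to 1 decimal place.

15.6 mL/min

SCr = 248 / 88.4 = 2.805 mg/dL
CrCl = (140 − 92) × 77.3 / (72 × 2.805) × 0.85 = 3710.4 / 201.96 × 0.85 ≈ 15.6 mL/min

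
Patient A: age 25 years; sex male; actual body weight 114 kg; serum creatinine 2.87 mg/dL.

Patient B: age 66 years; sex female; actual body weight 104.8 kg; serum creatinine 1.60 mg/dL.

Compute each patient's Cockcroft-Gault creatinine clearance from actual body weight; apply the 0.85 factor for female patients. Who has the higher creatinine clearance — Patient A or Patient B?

Patient A

Patient A: CrCl = (140 − 25) × 114 / (72 × 2.87) = 13110.0 / 206.64 ≈ 63.4 mL/min
Patient B: CrCl = (140 − 66) × 104.8 / (72 × 1.6) × 0.85 = 7755.2 / 115.20 × 0.85 ≈ 57.2 mL/min
63.4 vs 57.2 mL/min → Patient A is higher.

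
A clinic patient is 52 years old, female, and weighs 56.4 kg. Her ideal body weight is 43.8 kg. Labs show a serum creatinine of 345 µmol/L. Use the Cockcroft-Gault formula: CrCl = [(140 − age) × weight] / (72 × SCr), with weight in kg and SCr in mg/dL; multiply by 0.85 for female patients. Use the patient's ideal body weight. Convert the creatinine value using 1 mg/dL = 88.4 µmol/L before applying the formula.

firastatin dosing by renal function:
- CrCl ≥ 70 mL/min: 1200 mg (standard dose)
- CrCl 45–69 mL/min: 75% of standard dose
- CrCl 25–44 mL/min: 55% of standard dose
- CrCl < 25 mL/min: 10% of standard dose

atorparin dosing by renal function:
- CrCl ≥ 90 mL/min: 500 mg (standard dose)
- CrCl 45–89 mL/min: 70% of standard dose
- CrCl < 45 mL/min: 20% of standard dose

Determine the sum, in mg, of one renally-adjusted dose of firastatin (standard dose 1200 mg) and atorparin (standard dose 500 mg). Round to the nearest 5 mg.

SCr = 345 / 88.4 = 3.903 mg/dL
CrCl = (140 − 52) × 43.8 / (72 × 3.903) × 0.85 = 3854.4 / 281.02 × 0.85 ≈ 11.7 mL/min
CrCl ≈ 12 mL/min.
firastatin: < 25 mL/min → 10% of 1200 mg = 120 mg.
atorparin: < 45 mL/min → 20% of 500 mg = 100 mg.
Total = 120 + 100 = 220 mg.

220 mg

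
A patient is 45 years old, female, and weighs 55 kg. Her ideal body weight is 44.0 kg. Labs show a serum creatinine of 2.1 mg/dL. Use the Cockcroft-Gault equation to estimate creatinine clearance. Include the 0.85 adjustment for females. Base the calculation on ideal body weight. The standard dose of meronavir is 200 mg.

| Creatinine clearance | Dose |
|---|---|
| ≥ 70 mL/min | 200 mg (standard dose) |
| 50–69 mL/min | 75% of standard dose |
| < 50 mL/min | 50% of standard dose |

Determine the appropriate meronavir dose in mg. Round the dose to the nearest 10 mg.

100 mg

CrCl = (140 − 45) × 44 / (72 × 2.1) × 0.85 = 4180.0 / 151.20 × 0.85 ≈ 23.5 mL/min
CrCl ≈ 23 mL/min → bracket < 50 mL/min.
50% of 200 mg = 100 mg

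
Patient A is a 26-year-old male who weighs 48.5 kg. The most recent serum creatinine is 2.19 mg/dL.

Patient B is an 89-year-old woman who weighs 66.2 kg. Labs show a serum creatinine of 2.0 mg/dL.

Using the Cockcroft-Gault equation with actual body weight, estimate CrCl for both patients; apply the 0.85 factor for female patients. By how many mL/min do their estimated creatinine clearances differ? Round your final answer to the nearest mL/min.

15 mL/min

Patient A: CrCl = (140 − 26) × 48.5 / (72 × 2.19) = 5529.0 / 157.68 ≈ 35.1 mL/min
Patient B: CrCl = (140 − 89) × 66.2 / (72 × 2) × 0.85 = 3376.2 / 144.00 × 0.85 ≈ 19.9 mL/min
|35.1 − 19.9| = 15.2 mL/min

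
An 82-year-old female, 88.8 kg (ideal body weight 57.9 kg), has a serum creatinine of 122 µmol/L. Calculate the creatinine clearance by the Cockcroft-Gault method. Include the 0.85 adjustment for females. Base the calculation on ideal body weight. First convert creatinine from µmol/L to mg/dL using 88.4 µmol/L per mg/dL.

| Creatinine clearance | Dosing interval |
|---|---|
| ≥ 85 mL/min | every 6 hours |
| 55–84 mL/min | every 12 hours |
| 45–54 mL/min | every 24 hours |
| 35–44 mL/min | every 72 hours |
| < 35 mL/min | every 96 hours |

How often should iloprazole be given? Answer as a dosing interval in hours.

SCr = 122 / 88.4 = 1.38 mg/dL
CrCl = (140 − 82) × 57.9 / (72 × 1.38) × 0.85 = 3358.2 / 99.36 × 0.85 ≈ 28.7 mL/min
CrCl ≈ 29 mL/min → bracket < 35 mL/min → every 96 hours.

every 96 hours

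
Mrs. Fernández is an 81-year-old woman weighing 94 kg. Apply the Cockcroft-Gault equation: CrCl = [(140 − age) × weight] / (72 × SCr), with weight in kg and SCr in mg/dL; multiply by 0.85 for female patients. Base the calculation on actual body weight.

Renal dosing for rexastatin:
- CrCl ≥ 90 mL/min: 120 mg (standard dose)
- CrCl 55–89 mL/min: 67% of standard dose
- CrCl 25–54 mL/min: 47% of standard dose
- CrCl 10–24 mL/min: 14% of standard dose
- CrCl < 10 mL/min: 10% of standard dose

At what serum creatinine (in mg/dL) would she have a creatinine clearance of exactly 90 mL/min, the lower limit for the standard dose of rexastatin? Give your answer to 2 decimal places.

Standard dose requires CrCl ≥ 90 mL/min.
Set (140 − 81) × 94 × 0.85 / (72 × SCr) = 90
SCr = (140 − 81) × 94 × 0.85 / (72 × 90) = 0.727 mg/dL

0.73 mg/dL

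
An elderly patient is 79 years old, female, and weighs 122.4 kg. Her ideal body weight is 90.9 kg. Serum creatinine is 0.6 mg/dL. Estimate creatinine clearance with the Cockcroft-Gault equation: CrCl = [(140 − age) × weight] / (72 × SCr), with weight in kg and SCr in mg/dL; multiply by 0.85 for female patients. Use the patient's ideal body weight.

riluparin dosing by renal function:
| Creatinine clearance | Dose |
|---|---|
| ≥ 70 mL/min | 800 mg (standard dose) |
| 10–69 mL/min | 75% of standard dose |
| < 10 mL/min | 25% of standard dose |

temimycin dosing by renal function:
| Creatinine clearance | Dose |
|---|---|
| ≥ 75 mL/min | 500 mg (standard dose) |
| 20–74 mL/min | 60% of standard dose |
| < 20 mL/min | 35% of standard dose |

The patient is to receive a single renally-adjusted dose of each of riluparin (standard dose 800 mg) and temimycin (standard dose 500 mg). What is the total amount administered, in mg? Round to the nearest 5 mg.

1300 mg

CrCl = (140 − 79) × 90.9 / (72 × 0.6) × 0.85 = 5544.9 / 43.20 × 0.85 ≈ 109.1 mL/min
CrCl ≈ 109 mL/min.
riluparin: ≥ 70 mL/min → 100% of 800 mg = 800 mg.
temimycin: ≥ 75 mL/min → 100% of 500 mg = 500 mg.
Total = 800 + 500 = 1300 mg.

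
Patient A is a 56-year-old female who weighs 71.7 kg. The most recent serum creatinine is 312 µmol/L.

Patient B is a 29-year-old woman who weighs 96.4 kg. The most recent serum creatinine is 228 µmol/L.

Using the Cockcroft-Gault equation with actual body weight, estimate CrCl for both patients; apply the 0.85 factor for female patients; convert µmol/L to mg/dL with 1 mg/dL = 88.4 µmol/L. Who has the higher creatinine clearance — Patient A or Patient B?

Patient A: SCr = 312 / 88.4 = 3.529 mg/dL
Patient A: CrCl = (140 − 56) × 71.7 / (72 × 3.529) × 0.85 = 6022.8 / 254.09 × 0.85 ≈ 20.1 mL/min
Patient B: SCr = 228 / 88.4 = 2.579 mg/dL
Patient B: CrCl = (140 − 29) × 96.4 / (72 × 2.579) × 0.85 = 10700.4 / 185.69 × 0.85 ≈ 49.0 mL/min
20.1 vs 49.0 mL/min → Patient B is higher.

Patient B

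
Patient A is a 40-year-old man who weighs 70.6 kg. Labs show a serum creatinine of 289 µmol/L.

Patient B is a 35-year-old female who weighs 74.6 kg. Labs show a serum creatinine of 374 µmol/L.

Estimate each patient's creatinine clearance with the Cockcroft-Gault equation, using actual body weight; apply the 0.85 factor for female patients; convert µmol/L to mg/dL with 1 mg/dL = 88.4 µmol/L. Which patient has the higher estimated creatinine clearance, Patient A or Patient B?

Patient A: SCr = 289 / 88.4 = 3.269 mg/dL
Patient A: CrCl = (140 − 40) × 70.6 / (72 × 3.269) = 7060.0 / 235.37 ≈ 30.0 mL/min
Patient B: SCr = 374 / 88.4 = 4.231 mg/dL
Patient B: CrCl = (140 − 35) × 74.6 / (72 × 4.231) × 0.85 = 7833.0 / 304.63 × 0.85 ≈ 21.9 mL/min
30.0 vs 21.9 mL/min → Patient A is higher.

Patient A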